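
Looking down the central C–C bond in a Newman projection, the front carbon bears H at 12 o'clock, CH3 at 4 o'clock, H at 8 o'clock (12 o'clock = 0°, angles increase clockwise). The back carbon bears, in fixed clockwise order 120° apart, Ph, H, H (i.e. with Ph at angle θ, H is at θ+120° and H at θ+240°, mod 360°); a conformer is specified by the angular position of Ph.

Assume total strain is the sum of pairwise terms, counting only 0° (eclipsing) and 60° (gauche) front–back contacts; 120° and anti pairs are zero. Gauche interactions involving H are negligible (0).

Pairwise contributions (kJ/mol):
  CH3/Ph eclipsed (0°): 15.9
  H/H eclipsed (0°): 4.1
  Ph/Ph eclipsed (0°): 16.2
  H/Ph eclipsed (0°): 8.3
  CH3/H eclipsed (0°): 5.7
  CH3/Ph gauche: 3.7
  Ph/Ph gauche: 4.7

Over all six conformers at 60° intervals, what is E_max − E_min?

24.1 kJ/mol

Ph at 0° (eclipsed): H–Ph eclipsed, CH3–H eclipsed, H–H eclipsed; 8.3 + 5.7 + 4.1 = 18.1 kJ/mol.
Ph at 60° (staggered): CH3–Ph gauche; 3.7 = 3.7 kJ/mol.
Ph at 120° (eclipsed): H–H eclipsed, CH3–Ph eclipsed, H–H eclipsed; 4.1 + 15.9 + 4.1 = 24.1 kJ/mol.
Ph at 180° (staggered): CH3–Ph gauche; 3.7 = 3.7 kJ/mol.
Ph at 240° (eclipsed): H–H eclipsed, CH3–H eclipsed, H–Ph eclipsed; 4.1 + 5.7 + 8.3 = 18.1 kJ/mol.
Ph at 300° (staggered): no non-H gauche contacts → 0.0 kJ/mol.
Max at 120° (24.1 kJ/mol), min at 300° (0.0 kJ/mol); barrier = 24.1 kJ/mol.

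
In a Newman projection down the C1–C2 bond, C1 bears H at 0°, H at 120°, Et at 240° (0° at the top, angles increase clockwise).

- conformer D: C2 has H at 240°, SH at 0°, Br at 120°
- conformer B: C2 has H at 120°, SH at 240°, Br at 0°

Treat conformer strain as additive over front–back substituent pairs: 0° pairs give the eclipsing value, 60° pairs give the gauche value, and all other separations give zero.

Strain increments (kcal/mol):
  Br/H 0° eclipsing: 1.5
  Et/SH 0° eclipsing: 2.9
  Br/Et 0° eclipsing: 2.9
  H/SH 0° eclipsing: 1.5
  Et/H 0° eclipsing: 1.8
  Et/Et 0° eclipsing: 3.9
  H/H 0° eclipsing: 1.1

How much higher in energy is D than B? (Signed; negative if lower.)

D (eclipsed): H–SH eclipsed, H–Br eclipsed, Et–H eclipsed; 1.5 + 1.5 + 1.8 = 4.8 kcal/mol.
B (eclipsed): H–Br eclipsed, H–H eclipsed, Et–SH eclipsed; 1.5 + 1.1 + 2.9 = 5.5 kcal/mol.
E(D) − E(B) = 4.8 − 5.5 = -0.7 kcal/mol.

-0.7 kcal/mol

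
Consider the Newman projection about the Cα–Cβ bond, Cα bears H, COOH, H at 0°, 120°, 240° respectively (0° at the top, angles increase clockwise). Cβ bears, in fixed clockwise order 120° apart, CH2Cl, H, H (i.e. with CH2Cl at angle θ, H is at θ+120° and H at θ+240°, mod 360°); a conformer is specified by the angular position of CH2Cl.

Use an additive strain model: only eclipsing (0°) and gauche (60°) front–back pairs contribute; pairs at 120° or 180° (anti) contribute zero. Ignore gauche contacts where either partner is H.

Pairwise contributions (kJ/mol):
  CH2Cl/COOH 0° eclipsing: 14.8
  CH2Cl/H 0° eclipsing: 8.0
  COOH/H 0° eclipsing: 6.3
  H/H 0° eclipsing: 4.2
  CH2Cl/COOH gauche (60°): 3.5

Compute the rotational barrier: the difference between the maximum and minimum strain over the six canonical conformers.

23.2 kJ/mol

CH2Cl at 0° (eclipsed): H–CH2Cl eclipsed, COOH–H eclipsed, H–H eclipsed; 8.0 + 6.3 + 4.2 = 18.5 kJ/mol.
CH2Cl at 60° (staggered): COOH–CH2Cl gauche; 3.5 = 3.5 kJ/mol.
CH2Cl at 120° (eclipsed): H–H eclipsed, COOH–CH2Cl eclipsed, H–H eclipsed; 4.2 + 14.8 + 4.2 = 23.2 kJ/mol.
CH2Cl at 180° (staggered): COOH–CH2Cl gauche; 3.5 = 3.5 kJ/mol.
CH2Cl at 240° (eclipsed): H–H eclipsed, COOH–H eclipsed, H–CH2Cl eclipsed; 4.2 + 6.3 + 8.0 = 18.5 kJ/mol.
CH2Cl at 300° (staggered): no non-H gauche contacts → 0.0 kJ/mol.
Max at 120° (23.2 kJ/mol), min at 300° (0.0 kJ/mol); barrier = 23.2 kJ/mol.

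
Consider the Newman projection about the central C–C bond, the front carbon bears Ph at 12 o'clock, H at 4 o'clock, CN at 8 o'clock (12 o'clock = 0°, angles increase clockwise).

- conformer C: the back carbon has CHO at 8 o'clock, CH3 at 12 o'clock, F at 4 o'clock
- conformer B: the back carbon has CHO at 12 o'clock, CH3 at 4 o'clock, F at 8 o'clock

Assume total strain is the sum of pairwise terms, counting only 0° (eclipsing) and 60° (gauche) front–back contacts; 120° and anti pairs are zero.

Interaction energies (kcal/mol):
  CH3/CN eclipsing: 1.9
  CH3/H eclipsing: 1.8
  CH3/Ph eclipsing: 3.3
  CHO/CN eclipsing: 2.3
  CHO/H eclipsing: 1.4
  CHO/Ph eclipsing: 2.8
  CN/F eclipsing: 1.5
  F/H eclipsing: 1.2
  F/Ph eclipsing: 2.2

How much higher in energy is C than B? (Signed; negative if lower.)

C (eclipsed): Ph(0°)/CH3(0°) eclipsed 3.3; H(120°)/F(120°) eclipsed 1.2; CN(240°)/CHO(240°) eclipsed 2.3 → 6.8 kcal/mol.
B (eclipsed): Ph(0°)/CHO(0°) eclipsed 2.8; H(120°)/CH3(120°) eclipsed 1.8; CN(240°)/F(240°) eclipsed 1.5 → 6.1 kcal/mol.
E(C) − E(B) = 6.8 − 6.1 = +0.7 kcal/mol.

+0.7 kcal/mol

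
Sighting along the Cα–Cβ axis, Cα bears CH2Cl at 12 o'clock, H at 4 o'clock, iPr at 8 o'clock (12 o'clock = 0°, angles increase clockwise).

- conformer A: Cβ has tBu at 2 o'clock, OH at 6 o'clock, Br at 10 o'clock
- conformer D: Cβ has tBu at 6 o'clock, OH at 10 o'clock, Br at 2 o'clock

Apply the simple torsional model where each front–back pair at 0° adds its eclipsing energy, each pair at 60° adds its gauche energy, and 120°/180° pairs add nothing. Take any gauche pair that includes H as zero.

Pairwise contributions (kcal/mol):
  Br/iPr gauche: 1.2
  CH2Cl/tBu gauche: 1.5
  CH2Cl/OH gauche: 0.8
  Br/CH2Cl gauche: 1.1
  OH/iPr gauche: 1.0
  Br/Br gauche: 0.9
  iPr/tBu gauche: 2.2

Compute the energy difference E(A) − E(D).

-0.3 kcal/mol

A (staggered): CH2Cl(0°)/tBu(60°) gauche 1.5; CH2Cl(0°)/Br(300°) gauche 1.1; iPr(240°)/OH(180°) gauche 1.0; iPr(240°)/Br(300°) gauche 1.2 → 4.8 kcal/mol.
D (staggered): CH2Cl(0°)/OH(300°) gauche 0.8; CH2Cl(0°)/Br(60°) gauche 1.1; iPr(240°)/tBu(180°) gauche 2.2; iPr(240°)/OH(300°) gauche 1.0 → 5.1 kcal/mol.
E(A) − E(D) = 4.8 − 5.1 = -0.3 kcal/mol.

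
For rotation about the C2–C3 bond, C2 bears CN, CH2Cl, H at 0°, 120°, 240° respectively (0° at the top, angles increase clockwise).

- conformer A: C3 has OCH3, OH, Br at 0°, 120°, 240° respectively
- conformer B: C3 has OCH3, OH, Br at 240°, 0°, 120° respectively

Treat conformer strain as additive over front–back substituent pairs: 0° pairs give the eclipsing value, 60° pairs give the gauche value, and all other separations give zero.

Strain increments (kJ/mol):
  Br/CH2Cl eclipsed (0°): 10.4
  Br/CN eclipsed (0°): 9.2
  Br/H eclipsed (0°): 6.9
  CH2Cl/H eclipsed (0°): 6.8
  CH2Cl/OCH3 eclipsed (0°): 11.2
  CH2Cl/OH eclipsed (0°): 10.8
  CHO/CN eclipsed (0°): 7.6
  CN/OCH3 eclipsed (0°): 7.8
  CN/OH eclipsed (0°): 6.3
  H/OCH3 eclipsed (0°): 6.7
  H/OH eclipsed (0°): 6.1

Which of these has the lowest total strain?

A (eclipsed): CN(0°)/OCH3(0°) eclipsed 7.8; CH2Cl(120°)/OH(120°) eclipsed 10.8; H(240°)/Br(240°) eclipsed 6.9 → 25.5 kJ/mol.
B (eclipsed): CN(0°)/OH(0°) eclipsed 6.3; CH2Cl(120°)/Br(120°) eclipsed 10.4; H(240°)/OCH3(240°) eclipsed 6.7 → 23.4 kJ/mol.
B has the lowest total (23.4 kJ/mol).

B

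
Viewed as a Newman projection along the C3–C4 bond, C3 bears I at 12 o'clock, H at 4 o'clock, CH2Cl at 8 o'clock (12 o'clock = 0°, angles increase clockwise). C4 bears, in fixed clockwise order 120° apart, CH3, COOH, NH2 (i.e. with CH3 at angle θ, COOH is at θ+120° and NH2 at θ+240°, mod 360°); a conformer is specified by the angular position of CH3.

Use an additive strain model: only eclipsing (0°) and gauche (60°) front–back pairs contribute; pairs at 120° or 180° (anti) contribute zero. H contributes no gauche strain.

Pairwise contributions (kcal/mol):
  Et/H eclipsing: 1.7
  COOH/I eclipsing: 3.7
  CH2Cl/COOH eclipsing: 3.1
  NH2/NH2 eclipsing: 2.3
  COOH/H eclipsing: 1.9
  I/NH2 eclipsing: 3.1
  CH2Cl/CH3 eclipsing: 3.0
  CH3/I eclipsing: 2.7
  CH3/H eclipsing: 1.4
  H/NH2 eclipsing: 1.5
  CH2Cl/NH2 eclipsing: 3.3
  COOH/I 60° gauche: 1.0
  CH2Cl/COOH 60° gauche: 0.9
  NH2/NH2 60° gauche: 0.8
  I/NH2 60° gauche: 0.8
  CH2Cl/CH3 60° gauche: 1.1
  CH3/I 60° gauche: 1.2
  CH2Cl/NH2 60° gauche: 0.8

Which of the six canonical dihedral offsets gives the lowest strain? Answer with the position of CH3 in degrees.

CH3 at 0° is eclipsed. I at 0° is eclipsed with CH3 at 0° (2.7); H at 120° is eclipsed with COOH at 120° (1.9); CH2Cl at 240° is eclipsed with NH2 at 240° (3.3). Total 7.9 kcal/mol.
CH3 at 60° is staggered. I at 0° is gauche with CH3 at 60° (1.2); I at 0° is gauche with NH2 at 300° (0.8); CH2Cl at 240° is gauche with COOH at 180° (0.9); CH2Cl at 240° is gauche with NH2 at 300° (0.8). Total 3.7 kcal/mol.
CH3 at 120° is eclipsed. I at 0° is eclipsed with NH2 at 0° (3.1); H at 120° is eclipsed with CH3 at 120° (1.4); CH2Cl at 240° is eclipsed with COOH at 240° (3.1). Total 7.6 kcal/mol.
CH3 at 180° is staggered. I at 0° is gauche with COOH at 300° (1.0); I at 0° is gauche with NH2 at 60° (0.8); CH2Cl at 240° is gauche with CH3 at 180° (1.1); CH2Cl at 240° is gauche with COOH at 300° (0.9). Total 3.8 kcal/mol.
CH3 at 240° is eclipsed. I at 0° is eclipsed with COOH at 0° (3.7); H at 120° is eclipsed with NH2 at 120° (1.5); CH2Cl at 240° is eclipsed with CH3 at 240° (3.0). Total 8.2 kcal/mol.
CH3 at 300° is staggered. I at 0° is gauche with CH3 at 300° (1.2); I at 0° is gauche with COOH at 60° (1.0); CH2Cl at 240° is gauche with CH3 at 300° (1.1); CH2Cl at 240° is gauche with NH2 at 180° (0.8). Total 4.1 kcal/mol.
The minimum (3.7 kcal/mol) occurs with CH3 at 60°.

60°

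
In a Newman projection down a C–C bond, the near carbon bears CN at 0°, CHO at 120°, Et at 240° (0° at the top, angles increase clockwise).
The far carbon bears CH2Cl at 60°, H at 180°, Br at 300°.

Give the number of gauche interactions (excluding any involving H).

Non-H gauche pairs: CN(0°)/CH2Cl(60°); CN(0°)/Br(300°); CHO(120°)/CH2Cl(60°); Et(240°)/Br(300°) — 4 interactions.

4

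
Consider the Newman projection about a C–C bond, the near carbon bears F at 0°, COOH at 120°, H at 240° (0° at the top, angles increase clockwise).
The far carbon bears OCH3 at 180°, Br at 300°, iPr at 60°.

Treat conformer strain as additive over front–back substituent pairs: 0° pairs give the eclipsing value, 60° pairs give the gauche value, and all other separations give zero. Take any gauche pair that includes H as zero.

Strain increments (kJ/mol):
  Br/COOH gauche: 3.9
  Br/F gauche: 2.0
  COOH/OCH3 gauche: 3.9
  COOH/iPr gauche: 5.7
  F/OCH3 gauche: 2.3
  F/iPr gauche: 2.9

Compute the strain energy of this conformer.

This conformer (staggered): F–Br gauche, F–iPr gauche, COOH–OCH3 gauche, COOH–iPr gauche; 2.0 + 2.9 + 3.9 + 5.7 = 14.5 kJ/mol.

14.5 kJ/mol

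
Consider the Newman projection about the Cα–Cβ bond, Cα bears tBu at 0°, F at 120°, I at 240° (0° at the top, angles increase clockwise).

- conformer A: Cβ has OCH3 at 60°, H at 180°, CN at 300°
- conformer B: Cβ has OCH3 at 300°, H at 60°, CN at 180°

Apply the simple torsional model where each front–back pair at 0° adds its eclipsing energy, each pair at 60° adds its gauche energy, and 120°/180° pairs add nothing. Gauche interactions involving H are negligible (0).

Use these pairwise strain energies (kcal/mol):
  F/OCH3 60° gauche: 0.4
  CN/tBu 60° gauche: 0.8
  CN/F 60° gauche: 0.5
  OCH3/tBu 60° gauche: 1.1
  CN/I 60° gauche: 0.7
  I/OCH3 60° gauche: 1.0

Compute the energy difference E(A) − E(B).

A (staggered): tBu(0°)/OCH3(60°) gauche 1.1; tBu(0°)/CN(300°) gauche 0.8; F(120°)/OCH3(60°) gauche 0.4; I(240°)/CN(300°) gauche 0.7 → 3.0 kcal/mol.
B (staggered): tBu(0°)/OCH3(300°) gauche 1.1; F(120°)/CN(180°) gauche 0.5; I(240°)/OCH3(300°) gauche 1.0; I(240°)/CN(180°) gauche 0.7 → 3.3 kcal/mol.
E(A) − E(B) = 3.0 − 3.3 = -0.3 kcal/mol.

-0.3 kcal/mol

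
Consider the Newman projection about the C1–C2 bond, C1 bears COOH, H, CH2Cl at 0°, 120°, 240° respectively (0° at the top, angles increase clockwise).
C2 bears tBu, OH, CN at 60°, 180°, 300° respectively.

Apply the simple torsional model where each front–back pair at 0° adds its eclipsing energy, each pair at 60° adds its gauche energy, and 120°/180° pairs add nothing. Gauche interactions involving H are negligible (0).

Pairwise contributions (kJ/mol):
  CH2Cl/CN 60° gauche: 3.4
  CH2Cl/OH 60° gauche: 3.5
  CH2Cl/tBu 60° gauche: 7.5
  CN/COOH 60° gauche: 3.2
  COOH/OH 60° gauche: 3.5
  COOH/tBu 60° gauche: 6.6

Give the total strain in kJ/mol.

This conformer (staggered): COOH(0°)/tBu(60°) gauche 6.6; COOH(0°)/CN(300°) gauche 3.2; CH2Cl(240°)/OH(180°) gauche 3.5; CH2Cl(240°)/CN(300°) gauche 3.4 → 16.7 kJ/mol.

16.7 kJ/mol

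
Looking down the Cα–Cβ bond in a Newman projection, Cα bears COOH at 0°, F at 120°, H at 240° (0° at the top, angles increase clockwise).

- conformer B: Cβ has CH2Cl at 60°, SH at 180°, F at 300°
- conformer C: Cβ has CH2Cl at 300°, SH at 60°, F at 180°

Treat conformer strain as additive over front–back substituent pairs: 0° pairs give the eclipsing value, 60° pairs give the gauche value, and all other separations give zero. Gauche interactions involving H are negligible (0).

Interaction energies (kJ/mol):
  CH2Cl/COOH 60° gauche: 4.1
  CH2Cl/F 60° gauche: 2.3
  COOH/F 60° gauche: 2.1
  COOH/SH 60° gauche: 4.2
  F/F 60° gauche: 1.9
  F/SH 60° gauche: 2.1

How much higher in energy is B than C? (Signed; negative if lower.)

-1.7 kJ/mol

B (staggered): COOH(0°)/CH2Cl(60°) gauche 4.1; COOH(0°)/F(300°) gauche 2.1; F(120°)/CH2Cl(60°) gauche 2.3; F(120°)/SH(180°) gauche 2.1 → 10.6 kJ/mol.
C (staggered): COOH(0°)/CH2Cl(300°) gauche 4.1; COOH(0°)/SH(60°) gauche 4.2; F(120°)/SH(60°) gauche 2.1; F(120°)/F(180°) gauche 1.9 → 12.3 kJ/mol.
E(B) − E(C) = 10.6 − 12.3 = -1.7 kJ/mol.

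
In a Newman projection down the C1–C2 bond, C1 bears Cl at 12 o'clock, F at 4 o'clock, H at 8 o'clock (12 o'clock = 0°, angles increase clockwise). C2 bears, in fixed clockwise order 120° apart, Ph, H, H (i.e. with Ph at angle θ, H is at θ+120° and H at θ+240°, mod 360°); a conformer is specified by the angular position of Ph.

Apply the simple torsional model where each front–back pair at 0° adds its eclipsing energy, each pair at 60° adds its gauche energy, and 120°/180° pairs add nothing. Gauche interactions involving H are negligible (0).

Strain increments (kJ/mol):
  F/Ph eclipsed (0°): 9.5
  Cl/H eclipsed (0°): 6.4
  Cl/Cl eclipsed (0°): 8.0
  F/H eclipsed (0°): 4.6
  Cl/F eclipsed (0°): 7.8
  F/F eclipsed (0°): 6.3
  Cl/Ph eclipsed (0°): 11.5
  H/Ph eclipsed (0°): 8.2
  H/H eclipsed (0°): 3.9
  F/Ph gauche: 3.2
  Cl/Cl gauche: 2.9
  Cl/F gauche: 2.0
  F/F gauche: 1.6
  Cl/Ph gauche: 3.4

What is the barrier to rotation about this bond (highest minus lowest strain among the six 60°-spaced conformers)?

Ph at 0° (eclipsed): Cl(0°)/Ph(0°) eclipsed 11.5; F(120°)/H(120°) eclipsed 4.6; H(240°)/H(240°) eclipsed 3.9 → 20.0 kJ/mol.
Ph at 60° (staggered): Cl(0°)/Ph(60°) gauche 3.4; F(120°)/Ph(60°) gauche 3.2 → 6.6 kJ/mol.
Ph at 120° (eclipsed): Cl(0°)/H(0°) eclipsed 6.4; F(120°)/Ph(120°) eclipsed 9.5; H(240°)/H(240°) eclipsed 3.9 → 19.8 kJ/mol.
Ph at 180° (staggered): F(120°)/Ph(180°) gauche 3.2 → 3.2 kJ/mol.
Ph at 240° (eclipsed): Cl(0°)/H(0°) eclipsed 6.4; F(120°)/H(120°) eclipsed 4.6; H(240°)/Ph(240°) eclipsed 8.2 → 19.2 kJ/mol.
Ph at 300° (staggered): Cl(0°)/Ph(300°) gauche 3.4 → 3.4 kJ/mol.
Max at 0° (20.0 kJ/mol), min at 180° (3.2 kJ/mol); barrier = 16.8 kJ/mol.

16.8 kJ/mol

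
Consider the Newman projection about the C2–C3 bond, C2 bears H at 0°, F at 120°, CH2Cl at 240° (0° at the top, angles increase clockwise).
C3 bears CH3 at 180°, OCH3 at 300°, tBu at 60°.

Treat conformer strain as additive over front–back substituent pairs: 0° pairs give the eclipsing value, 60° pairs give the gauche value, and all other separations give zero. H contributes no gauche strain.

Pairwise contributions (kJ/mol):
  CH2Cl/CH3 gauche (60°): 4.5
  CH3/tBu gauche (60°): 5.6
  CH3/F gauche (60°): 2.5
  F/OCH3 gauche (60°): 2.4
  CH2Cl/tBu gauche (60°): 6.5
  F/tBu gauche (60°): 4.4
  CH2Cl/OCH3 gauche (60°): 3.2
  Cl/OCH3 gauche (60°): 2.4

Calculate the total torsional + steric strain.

14.6 kJ/mol

This conformer (staggered): F–CH3 gauche, F–tBu gauche, CH2Cl–CH3 gauche, CH2Cl–OCH3 gauche; 2.5 + 4.4 + 4.5 + 3.2 = 14.6 kJ/mol.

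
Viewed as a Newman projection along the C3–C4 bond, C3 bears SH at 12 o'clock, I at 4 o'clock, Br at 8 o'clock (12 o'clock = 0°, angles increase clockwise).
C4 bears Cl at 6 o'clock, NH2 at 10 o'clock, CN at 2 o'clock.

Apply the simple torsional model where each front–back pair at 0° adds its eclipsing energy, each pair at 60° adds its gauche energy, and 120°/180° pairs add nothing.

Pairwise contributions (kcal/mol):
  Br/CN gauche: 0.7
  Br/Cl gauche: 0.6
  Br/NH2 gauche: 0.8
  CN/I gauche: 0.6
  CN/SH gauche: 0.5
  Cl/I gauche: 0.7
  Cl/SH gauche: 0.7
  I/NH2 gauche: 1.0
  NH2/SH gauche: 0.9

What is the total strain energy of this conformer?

4.1 kcal/mol

This conformer (staggered): SH–NH2 gauche, SH–CN gauche, I–Cl gauche, I–CN gauche, Br–Cl gauche, Br–NH2 gauche; 0.9 + 0.5 + 0.7 + 0.6 + 0.6 + 0.8 = 4.1 kcal/mol.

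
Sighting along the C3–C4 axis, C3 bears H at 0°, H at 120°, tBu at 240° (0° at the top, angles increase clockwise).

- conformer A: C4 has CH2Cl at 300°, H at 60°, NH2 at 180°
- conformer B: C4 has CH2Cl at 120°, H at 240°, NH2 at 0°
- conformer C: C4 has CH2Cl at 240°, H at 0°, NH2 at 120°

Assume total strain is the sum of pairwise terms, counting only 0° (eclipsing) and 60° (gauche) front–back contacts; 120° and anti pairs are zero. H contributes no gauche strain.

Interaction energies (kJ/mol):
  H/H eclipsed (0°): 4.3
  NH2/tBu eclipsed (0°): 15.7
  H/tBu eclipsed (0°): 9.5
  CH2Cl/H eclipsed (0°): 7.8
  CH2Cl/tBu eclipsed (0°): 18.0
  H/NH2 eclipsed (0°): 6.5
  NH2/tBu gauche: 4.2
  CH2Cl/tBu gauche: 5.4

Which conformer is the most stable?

A (staggered): tBu(240°)/CH2Cl(300°) gauche 5.4; tBu(240°)/NH2(180°) gauche 4.2 → 9.6 kJ/mol.
B (eclipsed): H(0°)/NH2(0°) eclipsed 6.5; H(120°)/CH2Cl(120°) eclipsed 7.8; tBu(240°)/H(240°) eclipsed 9.5 → 23.8 kJ/mol.
C (eclipsed): H(0°)/H(0°) eclipsed 4.3; H(120°)/NH2(120°) eclipsed 6.5; tBu(240°)/CH2Cl(240°) eclipsed 18.0 → 28.8 kJ/mol.
A has the lowest total (9.6 kJ/mol).

A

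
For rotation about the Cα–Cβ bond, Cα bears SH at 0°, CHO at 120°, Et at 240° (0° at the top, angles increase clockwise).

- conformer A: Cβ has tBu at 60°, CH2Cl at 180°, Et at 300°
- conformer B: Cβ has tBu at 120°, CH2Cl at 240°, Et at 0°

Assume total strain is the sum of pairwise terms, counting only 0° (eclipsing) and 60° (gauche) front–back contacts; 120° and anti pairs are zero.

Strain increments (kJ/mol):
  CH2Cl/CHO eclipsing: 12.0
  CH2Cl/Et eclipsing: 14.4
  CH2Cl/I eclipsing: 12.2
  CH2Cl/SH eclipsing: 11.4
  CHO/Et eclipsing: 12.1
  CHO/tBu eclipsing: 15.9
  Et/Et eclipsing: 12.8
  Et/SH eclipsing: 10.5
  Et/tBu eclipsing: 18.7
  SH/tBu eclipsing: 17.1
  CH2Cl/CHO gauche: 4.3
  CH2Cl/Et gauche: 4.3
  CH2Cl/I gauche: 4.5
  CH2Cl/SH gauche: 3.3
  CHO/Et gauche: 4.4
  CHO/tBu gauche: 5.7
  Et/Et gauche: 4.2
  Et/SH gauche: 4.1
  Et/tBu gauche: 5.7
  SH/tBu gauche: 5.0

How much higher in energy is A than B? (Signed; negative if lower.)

-13.2 kJ/mol

A (staggered): SH(0°)/tBu(60°) gauche 5.0; SH(0°)/Et(300°) gauche 4.1; CHO(120°)/tBu(60°) gauche 5.7; CHO(120°)/CH2Cl(180°) gauche 4.3; Et(240°)/CH2Cl(180°) gauche 4.3; Et(240°)/Et(300°) gauche 4.2 → 27.6 kJ/mol.
B (eclipsed): SH(0°)/Et(0°) eclipsed 10.5; CHO(120°)/tBu(120°) eclipsed 15.9; Et(240°)/CH2Cl(240°) eclipsed 14.4 → 40.8 kJ/mol.
E(A) − E(B) = 27.6 − 40.8 = -13.2 kJ/mol.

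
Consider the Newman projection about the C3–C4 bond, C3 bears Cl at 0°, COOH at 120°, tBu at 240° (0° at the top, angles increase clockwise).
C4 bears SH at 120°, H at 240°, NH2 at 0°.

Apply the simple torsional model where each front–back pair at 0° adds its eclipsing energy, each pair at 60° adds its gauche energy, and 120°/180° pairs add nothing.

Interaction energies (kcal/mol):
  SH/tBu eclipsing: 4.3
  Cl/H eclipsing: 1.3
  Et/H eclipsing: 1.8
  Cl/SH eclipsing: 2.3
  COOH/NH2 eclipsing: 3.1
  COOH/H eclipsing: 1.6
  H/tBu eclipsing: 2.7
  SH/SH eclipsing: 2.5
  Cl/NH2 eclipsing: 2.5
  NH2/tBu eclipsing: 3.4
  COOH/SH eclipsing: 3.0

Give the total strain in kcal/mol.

This conformer (eclipsed): Cl–NH2 eclipsed, COOH–SH eclipsed, tBu–H eclipsed; 2.5 + 3.0 + 2.7 = 8.2 kcal/mol.

8.2 kcal/mol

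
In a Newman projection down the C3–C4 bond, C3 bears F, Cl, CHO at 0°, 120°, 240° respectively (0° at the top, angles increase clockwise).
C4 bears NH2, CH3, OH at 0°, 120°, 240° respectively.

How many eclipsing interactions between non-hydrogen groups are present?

Non-H eclipsing pairs: F(0°)/NH2(0°); Cl(120°)/CH3(120°); CHO(240°)/OH(240°) — 3 interactions.

3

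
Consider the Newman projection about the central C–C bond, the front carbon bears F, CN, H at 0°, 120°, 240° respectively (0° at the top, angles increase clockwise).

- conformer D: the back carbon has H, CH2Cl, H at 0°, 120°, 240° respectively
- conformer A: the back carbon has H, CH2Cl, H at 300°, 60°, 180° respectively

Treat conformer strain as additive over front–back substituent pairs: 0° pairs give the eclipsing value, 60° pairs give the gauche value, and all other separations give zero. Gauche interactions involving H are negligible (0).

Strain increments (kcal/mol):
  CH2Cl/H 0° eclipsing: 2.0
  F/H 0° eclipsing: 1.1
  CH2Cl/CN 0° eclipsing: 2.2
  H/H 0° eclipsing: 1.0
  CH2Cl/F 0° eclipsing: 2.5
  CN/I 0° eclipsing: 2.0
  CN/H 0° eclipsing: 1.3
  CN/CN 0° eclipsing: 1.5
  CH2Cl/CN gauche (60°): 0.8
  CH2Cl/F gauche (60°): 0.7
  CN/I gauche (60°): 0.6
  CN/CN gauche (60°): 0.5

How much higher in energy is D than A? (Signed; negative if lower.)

D (eclipsed): F(0°)/H(0°) eclipsed 1.1; CN(120°)/CH2Cl(120°) eclipsed 2.2; H(240°)/H(240°) eclipsed 1.0 → 4.3 kcal/mol.
A (staggered): F(0°)/CH2Cl(60°) gauche 0.7; CN(120°)/CH2Cl(60°) gauche 0.8 → 1.5 kcal/mol.
E(D) − E(A) = 4.3 − 1.5 = +2.8 kcal/mol.

+2.8 kcal/mol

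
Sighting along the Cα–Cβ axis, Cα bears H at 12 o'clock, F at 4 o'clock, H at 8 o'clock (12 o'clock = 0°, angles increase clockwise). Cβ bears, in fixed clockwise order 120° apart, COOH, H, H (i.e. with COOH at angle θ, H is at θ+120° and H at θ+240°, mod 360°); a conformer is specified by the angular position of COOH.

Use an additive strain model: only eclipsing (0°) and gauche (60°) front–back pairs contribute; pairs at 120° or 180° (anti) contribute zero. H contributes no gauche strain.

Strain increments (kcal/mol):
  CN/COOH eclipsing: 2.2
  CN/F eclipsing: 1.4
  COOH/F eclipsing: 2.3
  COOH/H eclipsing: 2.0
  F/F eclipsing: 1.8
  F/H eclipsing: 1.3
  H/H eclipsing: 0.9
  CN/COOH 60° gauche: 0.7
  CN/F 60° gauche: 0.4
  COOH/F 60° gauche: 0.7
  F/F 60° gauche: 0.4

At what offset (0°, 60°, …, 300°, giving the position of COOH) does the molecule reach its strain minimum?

300°

COOH at 0° (eclipsed): H–COOH eclipsed, F–H eclipsed, H–H eclipsed; 2.0 + 1.3 + 0.9 = 4.2 kcal/mol.
COOH at 60° (staggered): F–COOH gauche; 0.7 = 0.7 kcal/mol.
COOH at 120° (eclipsed): H–H eclipsed, F–COOH eclipsed, H–H eclipsed; 0.9 + 2.3 + 0.9 = 4.1 kcal/mol.
COOH at 180° (staggered): F–COOH gauche; 0.7 = 0.7 kcal/mol.
COOH at 240° (eclipsed): H–H eclipsed, F–H eclipsed, H–COOH eclipsed; 0.9 + 1.3 + 2.0 = 4.2 kcal/mol.
COOH at 300° (staggered): no non-H gauche contacts → 0.0 kcal/mol.
The minimum (0.0 kcal/mol) occurs with COOH at 300°.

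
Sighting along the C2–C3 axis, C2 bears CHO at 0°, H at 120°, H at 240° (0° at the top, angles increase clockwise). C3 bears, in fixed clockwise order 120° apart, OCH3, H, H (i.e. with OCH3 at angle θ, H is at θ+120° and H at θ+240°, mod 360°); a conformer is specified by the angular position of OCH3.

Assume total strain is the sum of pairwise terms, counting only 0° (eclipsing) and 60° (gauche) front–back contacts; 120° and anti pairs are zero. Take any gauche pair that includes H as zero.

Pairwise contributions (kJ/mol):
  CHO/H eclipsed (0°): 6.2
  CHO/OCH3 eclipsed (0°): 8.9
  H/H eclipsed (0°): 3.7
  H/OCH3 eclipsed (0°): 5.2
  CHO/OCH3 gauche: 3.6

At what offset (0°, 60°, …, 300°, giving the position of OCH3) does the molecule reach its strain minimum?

180°

OCH3 at 0° (eclipsed): CHO(0°)/OCH3(0°) eclipsed 8.9; H(120°)/H(120°) eclipsed 3.7; H(240°)/H(240°) eclipsed 3.7 → 16.3 kJ/mol.
OCH3 at 60° (staggered): CHO(0°)/OCH3(60°) gauche 3.6 → 3.6 kJ/mol.
OCH3 at 120° (eclipsed): CHO(0°)/H(0°) eclipsed 6.2; H(120°)/OCH3(120°) eclipsed 5.2; H(240°)/H(240°) eclipsed 3.7 → 15.1 kJ/mol.
OCH3 at 180° (staggered): no non-H gauche contacts → 0.0 kJ/mol.
OCH3 at 240° (eclipsed): CHO(0°)/H(0°) eclipsed 6.2; H(120°)/H(120°) eclipsed 3.7; H(240°)/OCH3(240°) eclipsed 5.2 → 15.1 kJ/mol.
OCH3 at 300° (staggered): CHO(0°)/OCH3(300°) gauche 3.6 → 3.6 kJ/mol.
The minimum (0.0 kJ/mol) occurs with OCH3 at 180°.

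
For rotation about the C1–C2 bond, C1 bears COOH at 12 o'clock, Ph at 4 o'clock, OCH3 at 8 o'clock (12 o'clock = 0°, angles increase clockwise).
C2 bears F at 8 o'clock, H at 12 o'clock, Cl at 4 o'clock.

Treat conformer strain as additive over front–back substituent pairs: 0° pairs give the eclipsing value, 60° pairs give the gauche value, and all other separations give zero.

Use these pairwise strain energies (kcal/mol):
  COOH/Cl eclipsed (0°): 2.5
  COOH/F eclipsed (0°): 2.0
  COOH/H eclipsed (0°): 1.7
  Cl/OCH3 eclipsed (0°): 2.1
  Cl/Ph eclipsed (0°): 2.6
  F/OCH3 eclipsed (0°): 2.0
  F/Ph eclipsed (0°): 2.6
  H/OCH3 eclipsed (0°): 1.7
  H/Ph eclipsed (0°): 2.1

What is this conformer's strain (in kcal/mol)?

This conformer (eclipsed): COOH(0°)/H(0°) eclipsed 1.7; Ph(120°)/Cl(120°) eclipsed 2.6; OCH3(240°)/F(240°) eclipsed 2.0 → 6.3 kcal/mol.

6.3 kcal/mol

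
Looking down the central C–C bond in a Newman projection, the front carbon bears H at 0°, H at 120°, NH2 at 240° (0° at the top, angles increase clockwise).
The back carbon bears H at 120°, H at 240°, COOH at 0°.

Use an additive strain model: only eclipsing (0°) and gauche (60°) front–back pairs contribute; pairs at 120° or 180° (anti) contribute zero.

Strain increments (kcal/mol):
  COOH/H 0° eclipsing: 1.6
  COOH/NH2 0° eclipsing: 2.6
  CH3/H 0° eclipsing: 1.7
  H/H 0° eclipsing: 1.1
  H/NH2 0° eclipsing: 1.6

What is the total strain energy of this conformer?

This conformer is eclipsed. H at 0° is eclipsed with COOH at 0° (1.6); H at 120° is eclipsed with H at 120° (1.1); NH2 at 240° is eclipsed with H at 240° (1.6). Total 4.3 kcal/mol.

4.3 kcal/mol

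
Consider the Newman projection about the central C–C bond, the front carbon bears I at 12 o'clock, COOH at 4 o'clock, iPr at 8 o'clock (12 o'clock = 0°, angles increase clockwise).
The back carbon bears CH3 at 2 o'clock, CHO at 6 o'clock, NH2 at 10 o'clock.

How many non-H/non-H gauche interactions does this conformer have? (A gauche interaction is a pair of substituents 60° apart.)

6

Non-H gauche pairs: I(0°)/CH3(60°); I(0°)/NH2(300°); COOH(120°)/CH3(60°); COOH(120°)/CHO(180°); iPr(240°)/CHO(180°); iPr(240°)/NH2(300°) — 6 interactions.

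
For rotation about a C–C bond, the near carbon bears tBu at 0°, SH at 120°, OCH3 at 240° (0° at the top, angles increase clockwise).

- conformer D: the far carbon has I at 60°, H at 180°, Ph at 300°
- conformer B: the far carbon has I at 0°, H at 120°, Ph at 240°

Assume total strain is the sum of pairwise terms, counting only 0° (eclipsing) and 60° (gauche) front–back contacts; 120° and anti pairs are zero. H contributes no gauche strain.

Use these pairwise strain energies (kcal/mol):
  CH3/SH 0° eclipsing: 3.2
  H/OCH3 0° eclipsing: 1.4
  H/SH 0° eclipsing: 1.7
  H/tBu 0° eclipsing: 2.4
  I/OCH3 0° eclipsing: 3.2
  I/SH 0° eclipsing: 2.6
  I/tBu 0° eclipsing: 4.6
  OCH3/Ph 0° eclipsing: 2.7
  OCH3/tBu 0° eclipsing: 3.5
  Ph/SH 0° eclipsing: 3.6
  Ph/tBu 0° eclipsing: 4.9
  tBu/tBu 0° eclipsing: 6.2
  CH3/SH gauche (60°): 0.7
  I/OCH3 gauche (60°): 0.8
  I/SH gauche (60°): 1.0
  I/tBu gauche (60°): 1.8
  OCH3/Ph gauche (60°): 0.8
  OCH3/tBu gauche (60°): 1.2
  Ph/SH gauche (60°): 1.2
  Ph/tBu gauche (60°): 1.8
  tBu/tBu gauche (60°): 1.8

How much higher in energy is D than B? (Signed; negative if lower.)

D (staggered): tBu(0°)/I(60°) gauche 1.8; tBu(0°)/Ph(300°) gauche 1.8; SH(120°)/I(60°) gauche 1.0; OCH3(240°)/Ph(300°) gauche 0.8 → 5.4 kcal/mol.
B (eclipsed): tBu(0°)/I(0°) eclipsed 4.6; SH(120°)/H(120°) eclipsed 1.7; OCH3(240°)/Ph(240°) eclipsed 2.7 → 9.0 kcal/mol.
E(D) − E(B) = 5.4 − 9.0 = -3.6 kcal/mol.

-3.6 kcal/mol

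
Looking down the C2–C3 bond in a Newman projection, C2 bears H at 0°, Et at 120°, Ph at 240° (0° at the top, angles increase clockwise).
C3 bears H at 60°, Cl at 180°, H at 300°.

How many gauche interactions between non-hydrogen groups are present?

Non-H gauche pairs: Et(120°)/Cl(180°); Ph(240°)/Cl(180°) — 2 interactions.

2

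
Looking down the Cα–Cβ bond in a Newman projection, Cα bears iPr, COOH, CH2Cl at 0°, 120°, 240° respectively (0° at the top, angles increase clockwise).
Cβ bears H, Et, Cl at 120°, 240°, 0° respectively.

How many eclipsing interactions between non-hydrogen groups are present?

Non-H eclipsing pairs: iPr(0°)/Cl(0°); CH2Cl(240°)/Et(240°) — 2 interactions.

2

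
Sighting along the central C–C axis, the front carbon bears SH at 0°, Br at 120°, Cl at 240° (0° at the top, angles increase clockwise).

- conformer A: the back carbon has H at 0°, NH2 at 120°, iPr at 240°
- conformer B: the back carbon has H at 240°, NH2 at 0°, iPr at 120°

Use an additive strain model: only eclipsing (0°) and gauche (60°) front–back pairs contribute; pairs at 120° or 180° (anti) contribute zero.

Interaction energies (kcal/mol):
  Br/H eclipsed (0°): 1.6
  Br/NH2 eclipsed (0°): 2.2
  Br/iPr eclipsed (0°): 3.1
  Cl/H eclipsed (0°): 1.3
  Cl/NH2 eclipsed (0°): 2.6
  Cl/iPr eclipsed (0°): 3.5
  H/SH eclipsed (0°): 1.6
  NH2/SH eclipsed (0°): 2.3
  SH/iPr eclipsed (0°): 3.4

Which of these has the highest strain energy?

A (eclipsed): SH–H eclipsed, Br–NH2 eclipsed, Cl–iPr eclipsed; 1.6 + 2.2 + 3.5 = 7.3 kcal/mol.
B (eclipsed): SH–NH2 eclipsed, Br–iPr eclipsed, Cl–H eclipsed; 2.3 + 3.1 + 1.3 = 6.7 kcal/mol.
A has the highest total (7.3 kcal/mol).

A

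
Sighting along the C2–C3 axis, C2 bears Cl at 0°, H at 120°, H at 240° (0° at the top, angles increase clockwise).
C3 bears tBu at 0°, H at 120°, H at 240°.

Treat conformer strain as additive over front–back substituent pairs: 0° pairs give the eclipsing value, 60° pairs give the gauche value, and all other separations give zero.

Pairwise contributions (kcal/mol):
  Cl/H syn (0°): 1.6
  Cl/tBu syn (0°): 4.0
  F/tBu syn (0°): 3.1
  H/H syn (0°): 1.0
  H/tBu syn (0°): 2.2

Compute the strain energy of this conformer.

This conformer (eclipsed): Cl(0°)/tBu(0°) eclipsed 4.0; H(120°)/H(120°) eclipsed 1.0; H(240°)/H(240°) eclipsed 1.0 → 6.0 kcal/mol.

6.0 kcal/mol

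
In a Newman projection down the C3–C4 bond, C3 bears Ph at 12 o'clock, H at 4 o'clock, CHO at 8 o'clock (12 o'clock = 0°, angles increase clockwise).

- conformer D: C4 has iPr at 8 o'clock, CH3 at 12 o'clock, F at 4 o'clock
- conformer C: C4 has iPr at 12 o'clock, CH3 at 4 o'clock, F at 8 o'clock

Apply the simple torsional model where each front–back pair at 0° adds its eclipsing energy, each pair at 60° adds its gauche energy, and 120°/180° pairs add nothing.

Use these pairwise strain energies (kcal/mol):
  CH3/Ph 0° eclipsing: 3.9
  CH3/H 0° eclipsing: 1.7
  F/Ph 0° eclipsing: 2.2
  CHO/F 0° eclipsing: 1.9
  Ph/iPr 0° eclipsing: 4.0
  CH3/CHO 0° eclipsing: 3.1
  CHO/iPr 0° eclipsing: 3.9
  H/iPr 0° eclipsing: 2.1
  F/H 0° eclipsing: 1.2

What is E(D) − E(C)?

D is eclipsed. Ph at 0° is eclipsed with CH3 at 0° (3.9); H at 120° is eclipsed with F at 120° (1.2); CHO at 240° is eclipsed with iPr at 240° (3.9). Total 9.0 kcal/mol.
C is eclipsed. Ph at 0° is eclipsed with iPr at 0° (4.0); H at 120° is eclipsed with CH3 at 120° (1.7); CHO at 240° is eclipsed with F at 240° (1.9). Total 7.6 kcal/mol.
E(D) − E(C) = 9.0 − 7.6 = +1.4 kcal/mol.

+1.4 kcal/mol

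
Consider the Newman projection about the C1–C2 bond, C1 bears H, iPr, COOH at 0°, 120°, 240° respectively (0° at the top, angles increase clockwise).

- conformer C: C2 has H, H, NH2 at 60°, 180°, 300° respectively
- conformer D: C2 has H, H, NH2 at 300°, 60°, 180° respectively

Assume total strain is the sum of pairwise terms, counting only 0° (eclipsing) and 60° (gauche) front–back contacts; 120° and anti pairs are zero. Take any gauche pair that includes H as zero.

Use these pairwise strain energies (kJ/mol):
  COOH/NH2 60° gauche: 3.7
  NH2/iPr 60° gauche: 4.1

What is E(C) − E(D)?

-4.1 kJ/mol

C (staggered): COOH–NH2 gauche; 3.7 = 3.7 kJ/mol.
D (staggered): iPr–NH2 gauche, COOH–NH2 gauche; 4.1 + 3.7 = 7.8 kJ/mol.
E(C) − E(D) = 3.7 − 7.8 = -4.1 kJ/mol.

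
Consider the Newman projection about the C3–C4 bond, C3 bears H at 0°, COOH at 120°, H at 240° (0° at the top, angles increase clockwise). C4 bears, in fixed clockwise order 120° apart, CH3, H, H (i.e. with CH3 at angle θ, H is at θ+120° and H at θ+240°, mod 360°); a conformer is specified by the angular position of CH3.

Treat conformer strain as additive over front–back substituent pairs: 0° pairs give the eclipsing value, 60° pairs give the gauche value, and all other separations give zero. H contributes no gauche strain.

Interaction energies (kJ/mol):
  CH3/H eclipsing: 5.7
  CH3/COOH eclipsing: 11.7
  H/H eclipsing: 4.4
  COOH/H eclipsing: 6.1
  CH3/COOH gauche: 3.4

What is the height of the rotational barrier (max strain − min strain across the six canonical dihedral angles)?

20.5 kJ/mol

CH3 at 0° (eclipsed): H–CH3 eclipsed, COOH–H eclipsed, H–H eclipsed; 5.7 + 6.1 + 4.4 = 16.2 kJ/mol.
CH3 at 60° (staggered): COOH–CH3 gauche; 3.4 = 3.4 kJ/mol.
CH3 at 120° (eclipsed): H–H eclipsed, COOH–CH3 eclipsed, H–H eclipsed; 4.4 + 11.7 + 4.4 = 20.5 kJ/mol.
CH3 at 180° (staggered): COOH–CH3 gauche; 3.4 = 3.4 kJ/mol.
CH3 at 240° (eclipsed): H–H eclipsed, COOH–H eclipsed, H–CH3 eclipsed; 4.4 + 6.1 + 5.7 = 16.2 kJ/mol.
CH3 at 300° (staggered): no non-H gauche contacts → 0.0 kJ/mol.
Max at 120° (20.5 kJ/mol), min at 300° (0.0 kJ/mol); barrier = 20.5 kJ/mol.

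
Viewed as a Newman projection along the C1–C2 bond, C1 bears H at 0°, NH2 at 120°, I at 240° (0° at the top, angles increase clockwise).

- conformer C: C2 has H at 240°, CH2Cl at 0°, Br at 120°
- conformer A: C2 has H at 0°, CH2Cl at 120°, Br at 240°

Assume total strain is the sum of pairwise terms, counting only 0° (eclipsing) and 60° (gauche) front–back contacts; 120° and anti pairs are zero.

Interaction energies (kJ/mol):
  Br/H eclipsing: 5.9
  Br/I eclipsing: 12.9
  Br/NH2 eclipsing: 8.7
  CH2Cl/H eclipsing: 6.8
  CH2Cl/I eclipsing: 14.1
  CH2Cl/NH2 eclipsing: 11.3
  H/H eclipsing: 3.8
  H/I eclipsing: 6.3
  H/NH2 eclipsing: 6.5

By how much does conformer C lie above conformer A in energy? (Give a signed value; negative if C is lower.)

C is eclipsed. H at 0° is eclipsed with CH2Cl at 0° (6.8); NH2 at 120° is eclipsed with Br at 120° (8.7); I at 240° is eclipsed with H at 240° (6.3). Total 21.8 kJ/mol.
A is eclipsed. H at 0° is eclipsed with H at 0° (3.8); NH2 at 120° is eclipsed with CH2Cl at 120° (11.3); I at 240° is eclipsed with Br at 240° (12.9). Total 28.0 kJ/mol.
E(C) − E(A) = 21.8 − 28.0 = -6.2 kJ/mol.

-6.2 kJ/mol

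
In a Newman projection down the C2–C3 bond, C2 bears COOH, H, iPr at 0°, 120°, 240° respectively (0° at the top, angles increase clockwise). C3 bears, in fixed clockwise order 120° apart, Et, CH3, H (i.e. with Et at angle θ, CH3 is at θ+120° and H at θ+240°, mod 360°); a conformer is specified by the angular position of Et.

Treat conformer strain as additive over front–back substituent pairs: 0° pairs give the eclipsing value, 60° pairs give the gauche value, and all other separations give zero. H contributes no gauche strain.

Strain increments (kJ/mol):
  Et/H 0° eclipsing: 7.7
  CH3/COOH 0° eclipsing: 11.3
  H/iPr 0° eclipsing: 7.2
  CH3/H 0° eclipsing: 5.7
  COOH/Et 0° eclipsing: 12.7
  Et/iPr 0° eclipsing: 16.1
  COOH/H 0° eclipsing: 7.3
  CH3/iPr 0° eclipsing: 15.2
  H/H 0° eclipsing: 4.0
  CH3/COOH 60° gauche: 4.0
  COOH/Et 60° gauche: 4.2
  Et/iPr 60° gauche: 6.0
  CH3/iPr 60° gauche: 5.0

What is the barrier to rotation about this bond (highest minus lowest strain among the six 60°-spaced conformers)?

Et at 0° (eclipsed): COOH–Et eclipsed, H–CH3 eclipsed, iPr–H eclipsed; 12.7 + 5.7 + 7.2 = 25.6 kJ/mol.
Et at 60° (staggered): COOH–Et gauche, iPr–CH3 gauche; 4.2 + 5.0 = 9.2 kJ/mol.
Et at 120° (eclipsed): COOH–H eclipsed, H–Et eclipsed, iPr–CH3 eclipsed; 7.3 + 7.7 + 15.2 = 30.2 kJ/mol.
Et at 180° (staggered): COOH–CH3 gauche, iPr–Et gauche, iPr–CH3 gauche; 4.0 + 6.0 + 5.0 = 15.0 kJ/mol.
Et at 240° (eclipsed): COOH–CH3 eclipsed, H–H eclipsed, iPr–Et eclipsed; 11.3 + 4.0 + 16.1 = 31.4 kJ/mol.
Et at 300° (staggered): COOH–Et gauche, COOH–CH3 gauche, iPr–Et gauche; 4.2 + 4.0 + 6.0 = 14.2 kJ/mol.
Max at 240° (31.4 kJ/mol), min at 60° (9.2 kJ/mol); barrier = 22.2 kJ/mol.

22.2 kJ/mol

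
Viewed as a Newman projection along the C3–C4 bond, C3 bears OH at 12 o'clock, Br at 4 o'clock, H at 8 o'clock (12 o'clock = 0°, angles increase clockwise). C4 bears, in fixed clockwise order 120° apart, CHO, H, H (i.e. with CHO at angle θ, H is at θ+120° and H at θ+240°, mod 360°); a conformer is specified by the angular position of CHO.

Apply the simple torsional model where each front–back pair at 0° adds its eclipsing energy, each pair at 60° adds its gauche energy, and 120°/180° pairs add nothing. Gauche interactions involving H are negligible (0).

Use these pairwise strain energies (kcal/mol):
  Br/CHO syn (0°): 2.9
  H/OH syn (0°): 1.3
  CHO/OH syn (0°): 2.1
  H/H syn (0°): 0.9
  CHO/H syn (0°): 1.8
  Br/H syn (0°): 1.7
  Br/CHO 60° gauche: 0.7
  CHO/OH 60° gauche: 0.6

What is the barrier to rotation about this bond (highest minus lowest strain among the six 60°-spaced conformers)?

CHO at 0° (eclipsed): OH–CHO eclipsed, Br–H eclipsed, H–H eclipsed; 2.1 + 1.7 + 0.9 = 4.7 kcal/mol.
CHO at 60° (staggered): OH–CHO gauche, Br–CHO gauche; 0.6 + 0.7 = 1.3 kcal/mol.
CHO at 120° (eclipsed): OH–H eclipsed, Br–CHO eclipsed, H–H eclipsed; 1.3 + 2.9 + 0.9 = 5.1 kcal/mol.
CHO at 180° (staggered): Br–CHO gauche; 0.7 = 0.7 kcal/mol.
CHO at 240° (eclipsed): OH–H eclipsed, Br–H eclipsed, H–CHO eclipsed; 1.3 + 1.7 + 1.8 = 4.8 kcal/mol.
CHO at 300° (staggered): OH–CHO gauche; 0.6 = 0.6 kcal/mol.
Max at 120° (5.1 kcal/mol), min at 300° (0.6 kcal/mol); barrier = 4.5 kcal/mol.

4.5 kcal/mol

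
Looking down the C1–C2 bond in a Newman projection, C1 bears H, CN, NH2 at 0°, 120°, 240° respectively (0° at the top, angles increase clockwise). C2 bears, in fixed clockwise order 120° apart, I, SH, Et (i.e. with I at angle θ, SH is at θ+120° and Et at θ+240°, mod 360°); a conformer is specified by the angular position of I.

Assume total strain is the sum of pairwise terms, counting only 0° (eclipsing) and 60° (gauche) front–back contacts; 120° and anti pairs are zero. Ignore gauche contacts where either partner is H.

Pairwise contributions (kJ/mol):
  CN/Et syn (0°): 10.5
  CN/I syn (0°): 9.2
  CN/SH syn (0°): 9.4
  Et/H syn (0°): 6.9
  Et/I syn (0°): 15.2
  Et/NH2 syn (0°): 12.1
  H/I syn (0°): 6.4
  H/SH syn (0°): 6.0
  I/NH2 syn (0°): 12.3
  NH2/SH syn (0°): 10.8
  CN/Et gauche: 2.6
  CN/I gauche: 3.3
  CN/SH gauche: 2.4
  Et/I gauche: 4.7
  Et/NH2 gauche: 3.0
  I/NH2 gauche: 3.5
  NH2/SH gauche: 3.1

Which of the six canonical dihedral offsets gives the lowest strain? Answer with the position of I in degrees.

I at 0° (eclipsed): H(0°)/I(0°) eclipsed 6.4; CN(120°)/SH(120°) eclipsed 9.4; NH2(240°)/Et(240°) eclipsed 12.1 → 27.9 kJ/mol.
I at 60° (staggered): CN(120°)/I(60°) gauche 3.3; CN(120°)/SH(180°) gauche 2.4; NH2(240°)/SH(180°) gauche 3.1; NH2(240°)/Et(300°) gauche 3.0 → 11.8 kJ/mol.
I at 120° (eclipsed): H(0°)/Et(0°) eclipsed 6.9; CN(120°)/I(120°) eclipsed 9.2; NH2(240°)/SH(240°) eclipsed 10.8 → 26.9 kJ/mol.
I at 180° (staggered): CN(120°)/I(180°) gauche 3.3; CN(120°)/Et(60°) gauche 2.6; NH2(240°)/I(180°) gauche 3.5; NH2(240°)/SH(300°) gauche 3.1 → 12.5 kJ/mol.
I at 240° (eclipsed): H(0°)/SH(0°) eclipsed 6.0; CN(120°)/Et(120°) eclipsed 10.5; NH2(240°)/I(240°) eclipsed 12.3 → 28.8 kJ/mol.
I at 300° (staggered): CN(120°)/SH(60°) gauche 2.4; CN(120°)/Et(180°) gauche 2.6; NH2(240°)/I(300°) gauche 3.5; NH2(240°)/Et(180°) gauche 3.0 → 11.5 kJ/mol.
The minimum (11.5 kJ/mol) occurs with I at 300°.

300°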